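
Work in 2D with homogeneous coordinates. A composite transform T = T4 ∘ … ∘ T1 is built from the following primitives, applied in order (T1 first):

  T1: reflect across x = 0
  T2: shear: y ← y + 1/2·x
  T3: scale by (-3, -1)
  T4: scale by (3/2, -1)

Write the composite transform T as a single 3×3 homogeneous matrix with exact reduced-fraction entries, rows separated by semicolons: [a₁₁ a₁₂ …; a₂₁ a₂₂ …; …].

T = [9/2 0 0; -1/2 1 0; 0 0 1]

T1 = [-1 0 0; 0 1 0; 0 0 1]
T2·T1 = [-1 0 0; -1/2 1 0; 0 0 1]
T3·…·T1 = [3 0 0; 1/2 -1 0; 0 0 1]
T4·…·T1 = [9/2 0 0; -1/2 1 0; 0 0 1]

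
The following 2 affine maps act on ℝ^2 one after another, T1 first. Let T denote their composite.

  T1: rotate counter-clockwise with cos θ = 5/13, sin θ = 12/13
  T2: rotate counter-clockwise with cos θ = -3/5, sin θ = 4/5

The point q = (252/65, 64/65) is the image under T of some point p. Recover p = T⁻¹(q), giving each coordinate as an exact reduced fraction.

T1 = [5/13 -12/13 0; 12/13 5/13 0; 0 0 1]
T2·T1 = [-63/65 16/65 0; -16/65 -63/65 0; 0 0 1]
det M = 1; M⁻¹ = [-63/65 -16/65 0; 16/65 -63/65 0; 0 0 1]
M⁻¹ · (252/65, 64/65)ᵀ = (-4, 0)ᵀ

p = (-4, 0)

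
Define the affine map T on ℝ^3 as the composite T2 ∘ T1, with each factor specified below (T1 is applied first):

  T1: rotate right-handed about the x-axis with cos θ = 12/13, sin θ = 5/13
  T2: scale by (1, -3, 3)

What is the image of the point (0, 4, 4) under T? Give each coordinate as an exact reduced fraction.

T(p) = (0, -84/13, 204/13)

T1 rotate right-handed about the x-axis with cos θ = 12/13, sin θ = 5/13: (0, 4, 4) → (0, 28/13, 68/13)
T2 scale by (1, -3, 3): (0, 28/13, 68/13) → (0, -84/13, 204/13)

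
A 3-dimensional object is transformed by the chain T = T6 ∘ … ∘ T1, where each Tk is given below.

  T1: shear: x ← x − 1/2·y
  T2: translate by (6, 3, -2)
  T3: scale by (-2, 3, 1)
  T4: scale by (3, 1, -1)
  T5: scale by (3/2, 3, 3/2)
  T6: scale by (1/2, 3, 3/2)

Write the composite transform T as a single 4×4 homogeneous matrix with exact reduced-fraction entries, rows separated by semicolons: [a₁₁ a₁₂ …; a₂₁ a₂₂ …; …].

T = [-9/2 9/4 0 -27; 0 27 0 81; 0 0 -9/4 9/2; 0 0 0 1]

T1 = [1 -1/2 0 0; 0 1 0 0; 0 0 1 0; 0 0 0 1]
T2·T1 = [1 -1/2 0 6; 0 1 0 3; 0 0 1 -2; 0 0 0 1]
T3·…·T1 = [-2 1 0 -12; 0 3 0 9; 0 0 1 -2; 0 0 0 1]
T4·…·T1 = [-6 3 0 -36; 0 3 0 9; 0 0 -1 2; 0 0 0 1]
T5·…·T1 = [-9 9/2 0 -54; 0 9 0 27; 0 0 -3/2 3; 0 0 0 1]
T6·…·T1 = [-9/2 9/4 0 -27; 0 27 0 81; 0 0 -9/4 9/2; 0 0 0 1]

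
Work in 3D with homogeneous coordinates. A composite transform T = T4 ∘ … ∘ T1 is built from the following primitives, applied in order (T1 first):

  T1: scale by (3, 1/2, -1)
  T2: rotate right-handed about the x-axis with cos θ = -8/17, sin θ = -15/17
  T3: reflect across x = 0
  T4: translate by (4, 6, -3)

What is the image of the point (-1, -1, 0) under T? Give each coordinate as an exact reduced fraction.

T1 scale by (3, 1/2, -1): (-1, -1, 0) → (-3, -1/2, 0)
T2 rotate right-handed about the x-axis with cos θ = -8/17, sin θ = -15/17: (-3, -1/2, 0) → (-3, 4/17, 15/34)
T3 reflect across x = 0: (-3, 4/17, 15/34) → (3, 4/17, 15/34)
T4 translate by (4, 6, -3): (3, 4/17, 15/34) → (7, 106/17, -87/34)

T(p) = (7, 106/17, -87/34)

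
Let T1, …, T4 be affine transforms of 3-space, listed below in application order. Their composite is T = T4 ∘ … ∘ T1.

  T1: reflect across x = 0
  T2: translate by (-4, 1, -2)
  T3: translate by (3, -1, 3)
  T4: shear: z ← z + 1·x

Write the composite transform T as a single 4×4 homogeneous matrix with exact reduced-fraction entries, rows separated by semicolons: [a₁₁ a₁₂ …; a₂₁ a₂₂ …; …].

T = [-1 0 0 -1; 0 1 0 0; -1 0 1 0; 0 0 0 1]

T1 = [-1 0 0 0; 0 1 0 0; 0 0 1 0; 0 0 0 1]
T2·T1 = [-1 0 0 -4; 0 1 0 1; 0 0 1 -2; 0 0 0 1]
T3·…·T1 = [-1 0 0 -1; 0 1 0 0; 0 0 1 1; 0 0 0 1]
T4·…·T1 = [-1 0 0 -1; 0 1 0 0; -1 0 1 0; 0 0 0 1]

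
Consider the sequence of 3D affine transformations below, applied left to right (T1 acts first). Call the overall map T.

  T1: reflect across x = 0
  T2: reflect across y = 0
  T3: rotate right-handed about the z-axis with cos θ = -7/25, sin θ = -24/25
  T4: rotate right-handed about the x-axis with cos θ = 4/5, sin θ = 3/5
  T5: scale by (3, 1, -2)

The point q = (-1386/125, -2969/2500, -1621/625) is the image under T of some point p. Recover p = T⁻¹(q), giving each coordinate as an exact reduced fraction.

p = (-6/5, 7/2, 7/4)

T1 = [-1 0 0 0; 0 1 0 0; 0 0 1 0; 0 0 0 1]
T2·T1 = [-1 0 0 0; 0 -1 0 0; 0 0 1 0; 0 0 0 1]
T3·…·T1 = [7/25 -24/25 0 0; 24/25 7/25 0 0; 0 0 1 0; 0 0 0 1]
T4·…·T1 = [7/25 -24/25 0 0; 96/125 28/125 -3/5 0; 72/125 21/125 4/5 0; 0 0 0 1]
T5·…·T1 = [21/25 -72/25 0 0; 96/125 28/125 -3/5 0; -144/125 -42/125 -8/5 0; 0 0 0 1]
det M = -6; M⁻¹ = [7/75 96/125 -36/125 0; -8/25 28/125 -21/250 0; 0 -3/5 -2/5 0; 0 0 0 1]
M⁻¹ · (-1386/125, -2969/2500, -1621/625)ᵀ = (-6/5, 7/2, 7/4)ᵀ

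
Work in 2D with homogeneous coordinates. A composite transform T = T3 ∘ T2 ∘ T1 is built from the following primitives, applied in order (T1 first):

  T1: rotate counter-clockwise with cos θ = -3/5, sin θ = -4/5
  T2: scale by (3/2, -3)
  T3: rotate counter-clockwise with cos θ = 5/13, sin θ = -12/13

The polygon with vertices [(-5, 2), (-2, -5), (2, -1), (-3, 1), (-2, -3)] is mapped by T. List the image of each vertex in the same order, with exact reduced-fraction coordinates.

T1 rotate counter-clockwise with cos θ = -3/5, sin θ = -4/5: (-5, 2) → (23/5, 14/5); (-2, -5) → (-14/5, 23/5); (2, -1) → (-2, -1); (-3, 1) → (13/5, 9/5); (-2, -3) → (-6/5, 17/5)
T2 scale by (3/2, -3): (23/5, 14/5) → (69/10, -42/5); (-14/5, 23/5) → (-21/5, -69/5); (-2, -1) → (-3, 3); (13/5, 9/5) → (39/10, -27/5); (-6/5, 17/5) → (-9/5, -51/5)
T3 rotate counter-clockwise with cos θ = 5/13, sin θ = -12/13: (69/10, -42/5) → (-51/10, -48/5); (-21/5, -69/5) → (-933/65, -93/65); (-3, 3) → (21/13, 51/13); (39/10, -27/5) → (-453/130, -369/65); (-9/5, -51/5) → (-657/65, -147/65)

image vertices: (-51/10, -48/5), (-933/65, -93/65), (21/13, 51/13), (-453/130, -369/65), (-657/65, -147/65)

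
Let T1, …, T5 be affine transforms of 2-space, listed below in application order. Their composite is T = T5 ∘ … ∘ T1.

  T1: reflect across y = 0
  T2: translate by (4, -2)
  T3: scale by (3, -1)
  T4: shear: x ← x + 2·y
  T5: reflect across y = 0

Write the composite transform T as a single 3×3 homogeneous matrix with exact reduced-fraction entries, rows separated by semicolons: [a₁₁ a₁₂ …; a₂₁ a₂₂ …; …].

T = [3 2 16; 0 -1 -2; 0 0 1]

T1 = [1 0 0; 0 -1 0; 0 0 1]
T2·T1 = [1 0 4; 0 -1 -2; 0 0 1]
T3·…·T1 = [3 0 12; 0 1 2; 0 0 1]
T4·…·T1 = [3 2 16; 0 1 2; 0 0 1]
T5·…·T1 = [3 2 16; 0 -1 -2; 0 0 1]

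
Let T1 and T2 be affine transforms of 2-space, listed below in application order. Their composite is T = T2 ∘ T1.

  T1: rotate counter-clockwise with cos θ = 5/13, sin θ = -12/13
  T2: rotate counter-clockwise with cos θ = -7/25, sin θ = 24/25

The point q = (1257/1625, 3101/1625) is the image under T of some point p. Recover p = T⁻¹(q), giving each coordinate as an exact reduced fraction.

p = (9/5, 1)

T1 = [5/13 12/13 0; -12/13 5/13 0; 0 0 1]
T2·T1 = [253/325 -204/325 0; 204/325 253/325 0; 0 0 1]
det M = 1; M⁻¹ = [253/325 204/325 0; -204/325 253/325 0; 0 0 1]
M⁻¹ · (1257/1625, 3101/1625)ᵀ = (9/5, 1)ᵀ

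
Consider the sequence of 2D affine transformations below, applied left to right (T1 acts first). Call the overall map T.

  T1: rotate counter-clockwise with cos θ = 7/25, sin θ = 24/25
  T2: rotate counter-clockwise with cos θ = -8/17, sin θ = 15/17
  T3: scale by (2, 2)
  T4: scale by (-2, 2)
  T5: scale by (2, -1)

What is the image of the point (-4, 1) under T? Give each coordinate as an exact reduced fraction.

T1 rotate counter-clockwise with cos θ = 7/25, sin θ = 24/25: (-4, 1) → (-52/25, -89/25)
T2 rotate counter-clockwise with cos θ = -8/17, sin θ = 15/17: (-52/25, -89/25) → (103/25, -4/25)
T3 scale by (2, 2): (103/25, -4/25) → (206/25, -8/25)
T4 scale by (-2, 2): (206/25, -8/25) → (-412/25, -16/25)
T5 scale by (2, -1): (-412/25, -16/25) → (-824/25, 16/25)

T(p) = (-824/25, 16/25)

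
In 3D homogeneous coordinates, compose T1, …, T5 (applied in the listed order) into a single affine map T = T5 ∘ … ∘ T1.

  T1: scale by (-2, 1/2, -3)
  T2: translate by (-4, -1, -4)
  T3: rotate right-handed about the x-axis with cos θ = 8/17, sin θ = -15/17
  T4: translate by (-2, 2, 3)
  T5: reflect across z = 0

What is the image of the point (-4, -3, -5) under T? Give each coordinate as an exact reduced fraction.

T1 scale by (-2, 1/2, -3): (-4, -3, -5) → (8, -3/2, 15)
T2 translate by (-4, -1, -4): (8, -3/2, 15) → (4, -5/2, 11)
T3 rotate right-handed about the x-axis with cos θ = 8/17, sin θ = -15/17: (4, -5/2, 11) → (4, 145/17, 251/34)
T4 translate by (-2, 2, 3): (4, 145/17, 251/34) → (2, 179/17, 353/34)
T5 reflect across z = 0: (2, 179/17, 353/34) → (2, 179/17, -353/34)

T(p) = (2, 179/17, -353/34)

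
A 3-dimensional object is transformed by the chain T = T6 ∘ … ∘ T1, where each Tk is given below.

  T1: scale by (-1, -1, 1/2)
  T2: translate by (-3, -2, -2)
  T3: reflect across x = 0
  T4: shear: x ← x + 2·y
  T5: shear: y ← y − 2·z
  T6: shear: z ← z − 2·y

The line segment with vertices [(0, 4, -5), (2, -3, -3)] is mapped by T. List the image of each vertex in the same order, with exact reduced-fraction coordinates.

image vertices: (-9, 3, -21/2), (7, 8, -39/2)

T1 scale by (-1, -1, 1/2): (0, 4, -5) → (0, -4, -5/2); (2, -3, -3) → (-2, 3, -3/2)
T2 translate by (-3, -2, -2): (0, -4, -5/2) → (-3, -6, -9/2); (-2, 3, -3/2) → (-5, 1, -7/2)
T3 reflect across x = 0: (-3, -6, -9/2) → (3, -6, -9/2); (-5, 1, -7/2) → (5, 1, -7/2)
T4 shear: x ← x + 2·y: (3, -6, -9/2) → (-9, -6, -9/2); (5, 1, -7/2) → (7, 1, -7/2)
T5 shear: y ← y − 2·z: (-9, -6, -9/2) → (-9, 3, -9/2); (7, 1, -7/2) → (7, 8, -7/2)
T6 shear: z ← z − 2·y: (-9, 3, -9/2) → (-9, 3, -21/2); (7, 8, -7/2) → (7, 8, -39/2)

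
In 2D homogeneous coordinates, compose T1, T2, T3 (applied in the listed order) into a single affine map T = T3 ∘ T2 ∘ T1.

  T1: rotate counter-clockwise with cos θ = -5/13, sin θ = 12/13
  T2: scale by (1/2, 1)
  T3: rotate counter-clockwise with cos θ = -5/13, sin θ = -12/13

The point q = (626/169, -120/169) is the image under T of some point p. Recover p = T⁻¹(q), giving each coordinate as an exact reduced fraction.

T1 = [-5/13 -12/13 0; 12/13 -5/13 0; 0 0 1]
T2·T1 = [-5/26 -6/13 0; 12/13 -5/13 0; 0 0 1]
T3·…·T1 = [313/338 -30/169 0; -30/169 97/169 0; 0 0 1]
det M = 1/2; M⁻¹ = [194/169 60/169 0; 60/169 313/169 0; 0 0 1]
M⁻¹ · (626/169, -120/169)ᵀ = (4, 0)ᵀ

p = (4, 0)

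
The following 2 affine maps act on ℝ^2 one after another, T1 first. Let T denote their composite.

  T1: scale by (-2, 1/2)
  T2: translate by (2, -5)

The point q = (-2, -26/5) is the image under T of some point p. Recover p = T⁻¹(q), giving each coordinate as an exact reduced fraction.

T1 = [-2 0 0; 0 1/2 0; 0 0 1]
T2·T1 = [-2 0 2; 0 1/2 -5; 0 0 1]
det M = -1; M⁻¹ = [-1/2 0 1; 0 2 10; 0 0 1]
M⁻¹ · (-2, -26/5)ᵀ = (2, -2/5)ᵀ

p = (2, -2/5)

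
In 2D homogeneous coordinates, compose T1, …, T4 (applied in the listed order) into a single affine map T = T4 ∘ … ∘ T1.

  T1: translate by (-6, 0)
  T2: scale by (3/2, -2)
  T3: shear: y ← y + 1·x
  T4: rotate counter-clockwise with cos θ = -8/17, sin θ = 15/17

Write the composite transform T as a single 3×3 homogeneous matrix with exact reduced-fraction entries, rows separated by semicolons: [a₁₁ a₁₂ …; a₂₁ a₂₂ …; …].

T1 = [1 0 -6; 0 1 0; 0 0 1]
T2·T1 = [3/2 0 -9; 0 -2 0; 0 0 1]
T3·…·T1 = [3/2 0 -9; 3/2 -2 -9; 0 0 1]
T4·…·T1 = [-69/34 30/17 207/17; 21/34 16/17 -63/17; 0 0 1]

T = [-69/34 30/17 207/17; 21/34 16/17 -63/17; 0 0 1]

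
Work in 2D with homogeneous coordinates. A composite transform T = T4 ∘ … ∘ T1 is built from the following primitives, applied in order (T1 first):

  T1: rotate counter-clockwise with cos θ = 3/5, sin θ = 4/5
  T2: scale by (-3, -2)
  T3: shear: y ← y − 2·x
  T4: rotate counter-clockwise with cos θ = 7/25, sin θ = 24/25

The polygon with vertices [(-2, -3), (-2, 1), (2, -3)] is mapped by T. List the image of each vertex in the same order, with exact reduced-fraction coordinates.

image vertices: (-1806/125, 58/125), (282/25, 74/25), (-3018/125, -526/125)

T1 rotate counter-clockwise with cos θ = 3/5, sin θ = 4/5: (-2, -3) → (6/5, -17/5); (-2, 1) → (-2, -1); (2, -3) → (18/5, -1/5)
T2 scale by (-3, -2): (6/5, -17/5) → (-18/5, 34/5); (-2, -1) → (6, 2); (18/5, -1/5) → (-54/5, 2/5)
T3 shear: y ← y − 2·x: (-18/5, 34/5) → (-18/5, 14); (6, 2) → (6, -10); (-54/5, 2/5) → (-54/5, 22)
T4 rotate counter-clockwise with cos θ = 7/25, sin θ = 24/25: (-18/5, 14) → (-1806/125, 58/125); (6, -10) → (282/25, 74/25); (-54/5, 22) → (-3018/125, -526/125)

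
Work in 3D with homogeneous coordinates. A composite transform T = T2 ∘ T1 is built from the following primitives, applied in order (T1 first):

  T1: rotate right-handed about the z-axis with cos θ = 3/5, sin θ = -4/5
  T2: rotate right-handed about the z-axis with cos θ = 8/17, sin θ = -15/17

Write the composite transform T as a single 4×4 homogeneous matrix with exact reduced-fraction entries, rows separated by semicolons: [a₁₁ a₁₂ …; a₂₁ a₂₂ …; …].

T1 = [3/5 4/5 0 0; -4/5 3/5 0 0; 0 0 1 0; 0 0 0 1]
T2·T1 = [-36/85 77/85 0 0; -77/85 -36/85 0 0; 0 0 1 0; 0 0 0 1]

T = [-36/85 77/85 0 0; -77/85 -36/85 0 0; 0 0 1 0; 0 0 0 1]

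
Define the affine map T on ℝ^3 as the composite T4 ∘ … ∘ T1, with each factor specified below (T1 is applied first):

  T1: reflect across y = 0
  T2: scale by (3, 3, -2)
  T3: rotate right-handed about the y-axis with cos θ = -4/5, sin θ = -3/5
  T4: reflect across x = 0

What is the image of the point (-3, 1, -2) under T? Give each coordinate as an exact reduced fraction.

T(p) = (-24/5, -3, -43/5)

T1 reflect across y = 0: (-3, 1, -2) → (-3, -1, -2)
T2 scale by (3, 3, -2): (-3, -1, -2) → (-9, -3, 4)
T3 rotate right-handed about the y-axis with cos θ = -4/5, sin θ = -3/5: (-9, -3, 4) → (24/5, -3, -43/5)
T4 reflect across x = 0: (24/5, -3, -43/5) → (-24/5, -3, -43/5)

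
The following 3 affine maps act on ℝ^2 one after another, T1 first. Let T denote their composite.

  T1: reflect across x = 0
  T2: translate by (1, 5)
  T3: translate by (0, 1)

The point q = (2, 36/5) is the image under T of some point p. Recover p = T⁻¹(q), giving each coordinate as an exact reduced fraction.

p = (-1, 6/5)

T1 = [-1 0 0; 0 1 0; 0 0 1]
T2·T1 = [-1 0 1; 0 1 5; 0 0 1]
T3·…·T1 = [-1 0 1; 0 1 6; 0 0 1]
det M = -1; M⁻¹ = [-1 0 1; 0 1 -6; 0 0 1]
M⁻¹ · (2, 36/5)ᵀ = (-1, 6/5)ᵀ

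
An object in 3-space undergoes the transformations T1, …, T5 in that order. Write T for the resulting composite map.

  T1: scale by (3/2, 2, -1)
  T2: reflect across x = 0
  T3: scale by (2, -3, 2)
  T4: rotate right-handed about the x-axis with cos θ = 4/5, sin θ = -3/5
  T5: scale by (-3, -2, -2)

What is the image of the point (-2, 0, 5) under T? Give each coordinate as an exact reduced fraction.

T(p) = (-18, 12, 16)

T1 scale by (3/2, 2, -1): (-2, 0, 5) → (-3, 0, -5)
T2 reflect across x = 0: (-3, 0, -5) → (3, 0, -5)
T3 scale by (2, -3, 2): (3, 0, -5) → (6, 0, -10)
T4 rotate right-handed about the x-axis with cos θ = 4/5, sin θ = -3/5: (6, 0, -10) → (6, -6, -8)
T5 scale by (-3, -2, -2): (6, -6, -8) → (-18, 12, 16)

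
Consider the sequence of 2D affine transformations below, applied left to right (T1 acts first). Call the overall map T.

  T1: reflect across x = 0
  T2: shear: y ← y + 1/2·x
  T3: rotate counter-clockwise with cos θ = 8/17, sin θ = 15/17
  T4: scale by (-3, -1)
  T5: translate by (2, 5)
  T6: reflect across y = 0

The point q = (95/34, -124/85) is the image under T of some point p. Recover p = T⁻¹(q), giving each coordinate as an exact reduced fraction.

p = (-3, 2/5)

T1 = [-1 0 0; 0 1 0; 0 0 1]
T2·T1 = [-1 0 0; -1/2 1 0; 0 0 1]
T3·…·T1 = [-1/34 -15/17 0; -19/17 8/17 0; 0 0 1]
T4·…·T1 = [3/34 45/17 0; 19/17 -8/17 0; 0 0 1]
T5·…·T1 = [3/34 45/17 2; 19/17 -8/17 5; 0 0 1]
T6·…·T1 = [3/34 45/17 2; -19/17 8/17 -5; 0 0 1]
det M = 3; M⁻¹ = [8/51 -15/17 -241/51; 19/51 1/34 -61/102; 0 0 1]
M⁻¹ · (95/34, -124/85)ᵀ = (-3, 2/5)ᵀ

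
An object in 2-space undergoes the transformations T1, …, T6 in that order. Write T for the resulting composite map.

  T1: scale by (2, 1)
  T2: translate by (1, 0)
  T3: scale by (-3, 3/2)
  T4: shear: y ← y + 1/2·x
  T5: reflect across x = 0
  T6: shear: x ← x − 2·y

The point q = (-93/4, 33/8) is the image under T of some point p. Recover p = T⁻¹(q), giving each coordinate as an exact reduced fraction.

T1 = [2 0 0; 0 1 0; 0 0 1]
T2·T1 = [2 0 1; 0 1 0; 0 0 1]
T3·…·T1 = [-6 0 -3; 0 3/2 0; 0 0 1]
T4·…·T1 = [-6 0 -3; -3 3/2 -3/2; 0 0 1]
T5·…·T1 = [6 0 3; -3 3/2 -3/2; 0 0 1]
T6·…·T1 = [12 -3 6; -3 3/2 -3/2; 0 0 1]
det M = 9; M⁻¹ = [1/6 1/3 -1/2; 1/3 4/3 0; 0 0 1]
M⁻¹ · (-93/4, 33/8)ᵀ = (-3, -9/4)ᵀ

p = (-3, -9/4)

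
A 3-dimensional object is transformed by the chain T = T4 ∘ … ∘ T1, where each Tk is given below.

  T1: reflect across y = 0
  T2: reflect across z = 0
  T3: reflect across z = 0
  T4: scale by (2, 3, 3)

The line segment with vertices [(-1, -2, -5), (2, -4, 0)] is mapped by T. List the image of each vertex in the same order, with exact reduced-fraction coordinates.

image vertices: (-2, 6, -15), (4, 12, 0)

T1 reflect across y = 0: (-1, -2, -5) → (-1, 2, -5); (2, -4, 0) → (2, 4, 0)
T2 reflect across z = 0: (-1, 2, -5) → (-1, 2, 5); (2, 4, 0) → (2, 4, 0)
T3 reflect across z = 0: (-1, 2, 5) → (-1, 2, -5); (2, 4, 0) → (2, 4, 0)
T4 scale by (2, 3, 3): (-1, 2, -5) → (-2, 6, -15); (2, 4, 0) → (4, 12, 0)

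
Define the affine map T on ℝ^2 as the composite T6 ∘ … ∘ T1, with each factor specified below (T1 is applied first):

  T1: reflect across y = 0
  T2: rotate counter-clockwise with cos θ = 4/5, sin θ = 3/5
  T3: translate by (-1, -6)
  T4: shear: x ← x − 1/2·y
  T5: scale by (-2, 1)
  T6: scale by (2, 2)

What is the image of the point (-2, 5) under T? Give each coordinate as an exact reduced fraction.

T1 reflect across y = 0: (-2, 5) → (-2, -5)
T2 rotate counter-clockwise with cos θ = 4/5, sin θ = 3/5: (-2, -5) → (7/5, -26/5)
T3 translate by (-1, -6): (7/5, -26/5) → (2/5, -56/5)
T4 shear: x ← x − 1/2·y: (2/5, -56/5) → (6, -56/5)
T5 scale by (-2, 1): (6, -56/5) → (-12, -56/5)
T6 scale by (2, 2): (-12, -56/5) → (-24, -112/5)

T(p) = (-24, -112/5)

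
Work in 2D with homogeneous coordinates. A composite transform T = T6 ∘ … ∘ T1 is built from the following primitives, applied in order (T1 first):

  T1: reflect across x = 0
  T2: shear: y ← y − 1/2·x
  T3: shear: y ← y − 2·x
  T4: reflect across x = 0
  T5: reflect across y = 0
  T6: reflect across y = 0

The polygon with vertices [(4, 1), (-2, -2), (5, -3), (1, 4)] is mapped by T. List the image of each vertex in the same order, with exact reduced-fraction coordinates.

image vertices: (4, 11), (-2, -7), (5, 19/2), (1, 13/2)

T1 reflect across x = 0: (4, 1) → (-4, 1); (-2, -2) → (2, -2); (5, -3) → (-5, -3); (1, 4) → (-1, 4)
T2 shear: y ← y − 1/2·x: (-4, 1) → (-4, 3); (2, -2) → (2, -3); (-5, -3) → (-5, -1/2); (-1, 4) → (-1, 9/2)
T3 shear: y ← y − 2·x: (-4, 3) → (-4, 11); (2, -3) → (2, -7); (-5, -1/2) → (-5, 19/2); (-1, 9/2) → (-1, 13/2)
T4 reflect across x = 0: (-4, 11) → (4, 11); (2, -7) → (-2, -7); (-5, 19/2) → (5, 19/2); (-1, 13/2) → (1, 13/2)
T5 reflect across y = 0: (4, 11) → (4, -11); (-2, -7) → (-2, 7); (5, 19/2) → (5, -19/2); (1, 13/2) → (1, -13/2)
T6 reflect across y = 0: (4, -11) → (4, 11); (-2, 7) → (-2, -7); (5, -19/2) → (5, 19/2); (1, -13/2) → (1, 13/2)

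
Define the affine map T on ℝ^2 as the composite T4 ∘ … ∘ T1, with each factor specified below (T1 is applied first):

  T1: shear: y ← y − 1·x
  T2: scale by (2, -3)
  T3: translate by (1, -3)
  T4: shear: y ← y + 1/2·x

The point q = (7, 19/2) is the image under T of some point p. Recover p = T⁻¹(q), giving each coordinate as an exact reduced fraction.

p = (3, 0)

T1 = [1 0 0; -1 1 0; 0 0 1]
T2·T1 = [2 0 0; 3 -3 0; 0 0 1]
T3·…·T1 = [2 0 1; 3 -3 -3; 0 0 1]
T4·…·T1 = [2 0 1; 4 -3 -5/2; 0 0 1]
det M = -6; M⁻¹ = [1/2 0 -1/2; 2/3 -1/3 -3/2; 0 0 1]
M⁻¹ · (7, 19/2)ᵀ = (3, 0)ᵀ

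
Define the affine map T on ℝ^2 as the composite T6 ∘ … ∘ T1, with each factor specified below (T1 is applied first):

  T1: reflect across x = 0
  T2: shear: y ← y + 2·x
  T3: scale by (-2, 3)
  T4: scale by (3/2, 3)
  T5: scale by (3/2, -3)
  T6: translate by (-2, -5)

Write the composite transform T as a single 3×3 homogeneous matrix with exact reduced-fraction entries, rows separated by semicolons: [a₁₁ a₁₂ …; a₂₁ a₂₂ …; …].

T = [9/2 0 -2; 54 -27 -5; 0 0 1]

T1 = [-1 0 0; 0 1 0; 0 0 1]
T2·T1 = [-1 0 0; -2 1 0; 0 0 1]
T3·…·T1 = [2 0 0; -6 3 0; 0 0 1]
T4·…·T1 = [3 0 0; -18 9 0; 0 0 1]
T5·…·T1 = [9/2 0 0; 54 -27 0; 0 0 1]
T6·…·T1 = [9/2 0 -2; 54 -27 -5; 0 0 1]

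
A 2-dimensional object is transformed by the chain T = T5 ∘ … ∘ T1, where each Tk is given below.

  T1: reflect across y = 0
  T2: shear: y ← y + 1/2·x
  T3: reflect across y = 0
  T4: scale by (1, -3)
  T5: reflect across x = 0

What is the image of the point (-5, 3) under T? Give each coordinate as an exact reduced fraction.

T1 reflect across y = 0: (-5, 3) → (-5, -3)
T2 shear: y ← y + 1/2·x: (-5, -3) → (-5, -11/2)
T3 reflect across y = 0: (-5, -11/2) → (-5, 11/2)
T4 scale by (1, -3): (-5, 11/2) → (-5, -33/2)
T5 reflect across x = 0: (-5, -33/2) → (5, -33/2)

T(p) = (5, -33/2)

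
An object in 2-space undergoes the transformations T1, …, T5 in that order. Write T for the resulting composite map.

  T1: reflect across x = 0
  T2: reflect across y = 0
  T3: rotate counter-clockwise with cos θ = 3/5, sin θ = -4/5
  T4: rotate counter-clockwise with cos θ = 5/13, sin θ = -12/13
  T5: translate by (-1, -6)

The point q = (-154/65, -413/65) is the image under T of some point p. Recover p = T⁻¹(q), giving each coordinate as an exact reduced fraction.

p = (-1, 1)

T1 = [-1 0 0; 0 1 0; 0 0 1]
T2·T1 = [-1 0 0; 0 -1 0; 0 0 1]
T3·…·T1 = [-3/5 -4/5 0; 4/5 -3/5 0; 0 0 1]
T4·…·T1 = [33/65 -56/65 0; 56/65 33/65 0; 0 0 1]
T5·…·T1 = [33/65 -56/65 -1; 56/65 33/65 -6; 0 0 1]
det M = 1; M⁻¹ = [33/65 56/65 369/65; -56/65 33/65 142/65; 0 0 1]
M⁻¹ · (-154/65, -413/65)ᵀ = (-1, 1)ᵀ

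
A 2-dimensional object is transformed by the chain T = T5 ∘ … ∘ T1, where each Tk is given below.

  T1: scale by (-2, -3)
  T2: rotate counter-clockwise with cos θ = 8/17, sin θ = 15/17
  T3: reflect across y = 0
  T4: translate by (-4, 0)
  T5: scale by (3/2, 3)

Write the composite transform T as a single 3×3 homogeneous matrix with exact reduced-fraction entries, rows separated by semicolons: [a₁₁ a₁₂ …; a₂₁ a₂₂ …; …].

T = [-24/17 135/34 -6; 90/17 72/17 0; 0 0 1]

T1 = [-2 0 0; 0 -3 0; 0 0 1]
T2·T1 = [-16/17 45/17 0; -30/17 -24/17 0; 0 0 1]
T3·…·T1 = [-16/17 45/17 0; 30/17 24/17 0; 0 0 1]
T4·…·T1 = [-16/17 45/17 -4; 30/17 24/17 0; 0 0 1]
T5·…·T1 = [-24/17 135/34 -6; 90/17 72/17 0; 0 0 1]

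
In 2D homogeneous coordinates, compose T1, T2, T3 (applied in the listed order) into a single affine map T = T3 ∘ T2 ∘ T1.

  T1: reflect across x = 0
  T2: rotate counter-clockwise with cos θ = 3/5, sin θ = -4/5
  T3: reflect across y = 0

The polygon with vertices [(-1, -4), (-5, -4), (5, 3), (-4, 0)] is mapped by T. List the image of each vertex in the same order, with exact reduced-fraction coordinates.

image vertices: (-13/5, 16/5), (-1/5, 32/5), (-3/5, -29/5), (12/5, 16/5)

T1 reflect across x = 0: (-1, -4) → (1, -4); (-5, -4) → (5, -4); (5, 3) → (-5, 3); (-4, 0) → (4, 0)
T2 rotate counter-clockwise with cos θ = 3/5, sin θ = -4/5: (1, -4) → (-13/5, -16/5); (5, -4) → (-1/5, -32/5); (-5, 3) → (-3/5, 29/5); (4, 0) → (12/5, -16/5)
T3 reflect across y = 0: (-13/5, -16/5) → (-13/5, 16/5); (-1/5, -32/5) → (-1/5, 32/5); (-3/5, 29/5) → (-3/5, -29/5); (12/5, -16/5) → (12/5, 16/5)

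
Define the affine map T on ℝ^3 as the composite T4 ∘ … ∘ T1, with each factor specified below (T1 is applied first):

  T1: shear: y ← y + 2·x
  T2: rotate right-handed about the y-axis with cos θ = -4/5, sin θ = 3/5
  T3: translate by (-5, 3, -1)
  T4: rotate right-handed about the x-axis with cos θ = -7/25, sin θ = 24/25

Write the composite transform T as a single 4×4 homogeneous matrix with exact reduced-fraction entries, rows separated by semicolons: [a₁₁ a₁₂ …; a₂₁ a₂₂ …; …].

T1 = [1 0 0 0; 2 1 0 0; 0 0 1 0; 0 0 0 1]
T2·T1 = [-4/5 0 3/5 0; 2 1 0 0; -3/5 0 -4/5 0; 0 0 0 1]
T3·…·T1 = [-4/5 0 3/5 -5; 2 1 0 3; -3/5 0 -4/5 -1; 0 0 0 1]
T4·…·T1 = [-4/5 0 3/5 -5; 2/125 -7/25 96/125 3/25; 261/125 24/25 28/125 79/25; 0 0 0 1]

T = [-4/5 0 3/5 -5; 2/125 -7/25 96/125 3/25; 261/125 24/25 28/125 79/25; 0 0 0 1]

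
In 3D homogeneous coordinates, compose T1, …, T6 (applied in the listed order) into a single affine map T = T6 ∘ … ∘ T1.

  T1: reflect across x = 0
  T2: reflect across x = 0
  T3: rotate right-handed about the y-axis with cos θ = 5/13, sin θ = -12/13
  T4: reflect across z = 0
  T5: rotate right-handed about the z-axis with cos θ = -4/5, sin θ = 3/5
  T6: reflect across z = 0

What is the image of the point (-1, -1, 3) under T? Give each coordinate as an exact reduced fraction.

T(p) = (203/65, -71/65, 3/13)

T1 reflect across x = 0: (-1, -1, 3) → (1, -1, 3)
T2 reflect across x = 0: (1, -1, 3) → (-1, -1, 3)
T3 rotate right-handed about the y-axis with cos θ = 5/13, sin θ = -12/13: (-1, -1, 3) → (-41/13, -1, 3/13)
T4 reflect across z = 0: (-41/13, -1, 3/13) → (-41/13, -1, -3/13)
T5 rotate right-handed about the z-axis with cos θ = -4/5, sin θ = 3/5: (-41/13, -1, -3/13) → (203/65, -71/65, -3/13)
T6 reflect across z = 0: (203/65, -71/65, -3/13) → (203/65, -71/65, 3/13)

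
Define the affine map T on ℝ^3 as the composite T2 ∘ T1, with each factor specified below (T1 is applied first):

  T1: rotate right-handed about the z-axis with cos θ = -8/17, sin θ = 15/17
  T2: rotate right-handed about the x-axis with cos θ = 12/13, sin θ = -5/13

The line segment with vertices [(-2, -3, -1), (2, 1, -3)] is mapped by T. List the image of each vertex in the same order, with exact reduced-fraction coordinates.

image vertices: (61/17, -157/221, -174/221), (-31/17, 9/221, -722/221)

T1 rotate right-handed about the z-axis with cos θ = -8/17, sin θ = 15/17: (-2, -3, -1) → (61/17, -6/17, -1); (2, 1, -3) → (-31/17, 22/17, -3)
T2 rotate right-handed about the x-axis with cos θ = 12/13, sin θ = -5/13: (61/17, -6/17, -1) → (61/17, -157/221, -174/221); (-31/17, 22/17, -3) → (-31/17, 9/221, -722/221)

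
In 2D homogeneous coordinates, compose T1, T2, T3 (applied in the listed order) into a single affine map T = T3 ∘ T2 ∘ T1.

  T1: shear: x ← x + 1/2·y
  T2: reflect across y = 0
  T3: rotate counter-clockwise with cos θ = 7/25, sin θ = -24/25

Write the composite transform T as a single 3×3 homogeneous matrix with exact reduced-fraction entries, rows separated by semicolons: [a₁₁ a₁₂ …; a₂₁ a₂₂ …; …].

T1 = [1 1/2 0; 0 1 0; 0 0 1]
T2·T1 = [1 1/2 0; 0 -1 0; 0 0 1]
T3·…·T1 = [7/25 -41/50 0; -24/25 -19/25 0; 0 0 1]

T = [7/25 -41/50 0; -24/25 -19/25 0; 0 0 1]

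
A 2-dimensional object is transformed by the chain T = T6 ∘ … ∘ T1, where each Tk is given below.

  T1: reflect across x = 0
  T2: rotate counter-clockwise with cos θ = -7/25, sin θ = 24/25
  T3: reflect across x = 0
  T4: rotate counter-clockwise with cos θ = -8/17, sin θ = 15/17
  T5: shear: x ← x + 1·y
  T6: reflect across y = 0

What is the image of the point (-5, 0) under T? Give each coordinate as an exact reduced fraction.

T1 reflect across x = 0: (-5, 0) → (5, 0)
T2 rotate counter-clockwise with cos θ = -7/25, sin θ = 24/25: (5, 0) → (-7/5, 24/5)
T3 reflect across x = 0: (-7/5, 24/5) → (7/5, 24/5)
T4 rotate counter-clockwise with cos θ = -8/17, sin θ = 15/17: (7/5, 24/5) → (-416/85, -87/85)
T5 shear: x ← x + 1·y: (-416/85, -87/85) → (-503/85, -87/85)
T6 reflect across y = 0: (-503/85, -87/85) → (-503/85, 87/85)

T(p) = (-503/85, 87/85)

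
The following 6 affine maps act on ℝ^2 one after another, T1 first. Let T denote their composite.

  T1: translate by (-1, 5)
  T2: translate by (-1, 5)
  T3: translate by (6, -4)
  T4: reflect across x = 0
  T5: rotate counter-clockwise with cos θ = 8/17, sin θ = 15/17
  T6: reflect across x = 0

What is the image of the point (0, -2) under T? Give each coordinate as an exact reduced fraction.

T1 translate by (-1, 5): (0, -2) → (-1, 3)
T2 translate by (-1, 5): (-1, 3) → (-2, 8)
T3 translate by (6, -4): (-2, 8) → (4, 4)
T4 reflect across x = 0: (4, 4) → (-4, 4)
T5 rotate counter-clockwise with cos θ = 8/17, sin θ = 15/17: (-4, 4) → (-92/17, -28/17)
T6 reflect across x = 0: (-92/17, -28/17) → (92/17, -28/17)

T(p) = (92/17, -28/17)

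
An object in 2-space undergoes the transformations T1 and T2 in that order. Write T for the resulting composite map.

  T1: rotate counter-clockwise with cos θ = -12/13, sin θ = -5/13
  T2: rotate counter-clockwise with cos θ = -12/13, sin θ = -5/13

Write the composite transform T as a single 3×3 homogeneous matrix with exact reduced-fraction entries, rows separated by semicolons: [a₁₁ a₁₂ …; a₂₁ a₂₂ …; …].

T1 = [-12/13 5/13 0; -5/13 -12/13 0; 0 0 1]
T2·T1 = [119/169 -120/169 0; 120/169 119/169 0; 0 0 1]

T = [119/169 -120/169 0; 120/169 119/169 0; 0 0 1]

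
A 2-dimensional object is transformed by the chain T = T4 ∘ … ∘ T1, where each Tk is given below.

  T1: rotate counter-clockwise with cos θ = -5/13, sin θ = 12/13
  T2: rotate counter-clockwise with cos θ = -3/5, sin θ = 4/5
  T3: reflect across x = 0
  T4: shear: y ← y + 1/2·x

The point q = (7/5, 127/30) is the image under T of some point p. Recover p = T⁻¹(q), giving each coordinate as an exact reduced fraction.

T1 = [-5/13 -12/13 0; 12/13 -5/13 0; 0 0 1]
T2·T1 = [-33/65 56/65 0; -56/65 -33/65 0; 0 0 1]
T3·…·T1 = [33/65 -56/65 0; -56/65 -33/65 0; 0 0 1]
T4·…·T1 = [33/65 -56/65 0; -79/130 -61/65 0; 0 0 1]
det M = -1; M⁻¹ = [61/65 -56/65 0; -79/130 -33/65 0; 0 0 1]
M⁻¹ · (7/5, 127/30)ᵀ = (-7/3, -3)ᵀ

p = (-7/3, -3)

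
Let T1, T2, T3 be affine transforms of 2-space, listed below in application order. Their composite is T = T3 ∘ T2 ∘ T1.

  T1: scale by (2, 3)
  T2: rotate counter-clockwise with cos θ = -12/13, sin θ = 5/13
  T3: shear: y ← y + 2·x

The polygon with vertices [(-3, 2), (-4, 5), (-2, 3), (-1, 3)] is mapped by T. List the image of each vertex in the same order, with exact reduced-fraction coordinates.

image vertices: (42/13, -18/13), (21/13, -178/13), (3/13, -122/13), (-21/13, -160/13)

T1 scale by (2, 3): (-3, 2) → (-6, 6); (-4, 5) → (-8, 15); (-2, 3) → (-4, 9); (-1, 3) → (-2, 9)
T2 rotate counter-clockwise with cos θ = -12/13, sin θ = 5/13: (-6, 6) → (42/13, -102/13); (-8, 15) → (21/13, -220/13); (-4, 9) → (3/13, -128/13); (-2, 9) → (-21/13, -118/13)
T3 shear: y ← y + 2·x: (42/13, -102/13) → (42/13, -18/13); (21/13, -220/13) → (21/13, -178/13); (3/13, -128/13) → (3/13, -122/13); (-21/13, -118/13) → (-21/13, -160/13)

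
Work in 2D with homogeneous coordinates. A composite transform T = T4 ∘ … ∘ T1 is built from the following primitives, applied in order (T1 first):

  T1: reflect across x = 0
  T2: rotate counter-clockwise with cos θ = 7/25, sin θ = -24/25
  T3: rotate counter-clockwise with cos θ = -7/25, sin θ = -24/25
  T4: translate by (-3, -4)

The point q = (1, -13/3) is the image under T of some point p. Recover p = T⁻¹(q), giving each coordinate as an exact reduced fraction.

p = (4, 1/3)

T1 = [-1 0 0; 0 1 0; 0 0 1]
T2·T1 = [-7/25 24/25 0; 24/25 7/25 0; 0 0 1]
T3·…·T1 = [1 0 0; 0 -1 0; 0 0 1]
T4·…·T1 = [1 0 -3; 0 -1 -4; 0 0 1]
det M = -1; M⁻¹ = [1 0 3; 0 -1 -4; 0 0 1]
M⁻¹ · (1, -13/3)ᵀ = (4, 1/3)ᵀ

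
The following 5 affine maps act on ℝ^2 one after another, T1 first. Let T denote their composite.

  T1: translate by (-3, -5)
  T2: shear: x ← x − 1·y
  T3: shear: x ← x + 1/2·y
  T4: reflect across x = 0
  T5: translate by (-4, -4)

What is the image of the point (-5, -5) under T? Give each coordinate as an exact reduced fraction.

T(p) = (-1, -14)

T1 translate by (-3, -5): (-5, -5) → (-8, -10)
T2 shear: x ← x − 1·y: (-8, -10) → (2, -10)
T3 shear: x ← x + 1/2·y: (2, -10) → (-3, -10)
T4 reflect across x = 0: (-3, -10) → (3, -10)
T5 translate by (-4, -4): (3, -10) → (-1, -14)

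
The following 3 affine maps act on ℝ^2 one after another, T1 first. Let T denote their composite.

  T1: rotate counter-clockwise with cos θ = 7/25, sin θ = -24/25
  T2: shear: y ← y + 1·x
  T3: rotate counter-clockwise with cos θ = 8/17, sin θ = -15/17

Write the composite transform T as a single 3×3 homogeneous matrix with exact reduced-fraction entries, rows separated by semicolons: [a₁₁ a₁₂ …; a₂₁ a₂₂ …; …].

T = [-199/425 657/425 0; -241/425 -112/425 0; 0 0 1]

T1 = [7/25 24/25 0; -24/25 7/25 0; 0 0 1]
T2·T1 = [7/25 24/25 0; -17/25 31/25 0; 0 0 1]
T3·…·T1 = [-199/425 657/425 0; -241/425 -112/425 0; 0 0 1]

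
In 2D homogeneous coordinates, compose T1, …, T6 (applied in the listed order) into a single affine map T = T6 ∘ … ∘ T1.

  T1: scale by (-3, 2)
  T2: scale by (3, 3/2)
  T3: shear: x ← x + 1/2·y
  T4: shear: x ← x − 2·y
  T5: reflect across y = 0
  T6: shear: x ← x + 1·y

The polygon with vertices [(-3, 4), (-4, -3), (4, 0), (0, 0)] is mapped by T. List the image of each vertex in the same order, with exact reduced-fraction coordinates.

image vertices: (-3, -12), (117/2, 9), (-36, 0), (0, 0)

T1 scale by (-3, 2): (-3, 4) → (9, 8); (-4, -3) → (12, -6); (4, 0) → (-12, 0); (0, 0) → (0, 0)
T2 scale by (3, 3/2): (9, 8) → (27, 12); (12, -6) → (36, -9); (-12, 0) → (-36, 0); (0, 0) → (0, 0)
T3 shear: x ← x + 1/2·y: (27, 12) → (33, 12); (36, -9) → (63/2, -9); (-36, 0) → (-36, 0); (0, 0) → (0, 0)
T4 shear: x ← x − 2·y: (33, 12) → (9, 12); (63/2, -9) → (99/2, -9); (-36, 0) → (-36, 0); (0, 0) → (0, 0)
T5 reflect across y = 0: (9, 12) → (9, -12); (99/2, -9) → (99/2, 9); (-36, 0) → (-36, 0); (0, 0) → (0, 0)
T6 shear: x ← x + 1·y: (9, -12) → (-3, -12); (99/2, 9) → (117/2, 9); (-36, 0) → (-36, 0); (0, 0) → (0, 0)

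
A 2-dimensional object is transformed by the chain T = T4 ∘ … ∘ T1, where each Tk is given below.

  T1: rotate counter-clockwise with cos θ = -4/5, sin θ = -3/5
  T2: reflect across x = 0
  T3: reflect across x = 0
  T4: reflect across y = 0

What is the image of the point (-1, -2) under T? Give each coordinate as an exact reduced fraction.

T(p) = (-2/5, -11/5)

T1 rotate counter-clockwise with cos θ = -4/5, sin θ = -3/5: (-1, -2) → (-2/5, 11/5)
T2 reflect across x = 0: (-2/5, 11/5) → (2/5, 11/5)
T3 reflect across x = 0: (2/5, 11/5) → (-2/5, 11/5)
T4 reflect across y = 0: (-2/5, 11/5) → (-2/5, -11/5)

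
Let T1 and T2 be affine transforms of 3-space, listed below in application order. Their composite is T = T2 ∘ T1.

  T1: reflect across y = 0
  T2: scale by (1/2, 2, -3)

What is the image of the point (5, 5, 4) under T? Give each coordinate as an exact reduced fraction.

T(p) = (5/2, -10, -12)

T1 reflect across y = 0: (5, 5, 4) → (5, -5, 4)
T2 scale by (1/2, 2, -3): (5, -5, 4) → (5/2, -10, -12)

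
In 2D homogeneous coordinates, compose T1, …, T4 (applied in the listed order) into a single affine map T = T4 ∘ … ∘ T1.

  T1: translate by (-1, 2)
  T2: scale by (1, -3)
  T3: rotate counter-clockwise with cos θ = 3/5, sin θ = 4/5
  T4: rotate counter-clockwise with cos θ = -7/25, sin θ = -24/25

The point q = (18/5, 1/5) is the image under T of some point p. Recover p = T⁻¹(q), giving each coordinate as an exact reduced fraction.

T1 = [1 0 -1; 0 1 2; 0 0 1]
T2·T1 = [1 0 -1; 0 -3 -6; 0 0 1]
T3·…·T1 = [3/5 12/5 21/5; 4/5 -9/5 -22/5; 0 0 1]
T4·…·T1 = [3/5 -12/5 -27/5; -4/5 -9/5 -14/5; 0 0 1]
det M = -3; M⁻¹ = [3/5 -4/5 1; -4/15 -1/5 -2; 0 0 1]
M⁻¹ · (18/5, 1/5)ᵀ = (3, -3)ᵀ

p = (3, -3)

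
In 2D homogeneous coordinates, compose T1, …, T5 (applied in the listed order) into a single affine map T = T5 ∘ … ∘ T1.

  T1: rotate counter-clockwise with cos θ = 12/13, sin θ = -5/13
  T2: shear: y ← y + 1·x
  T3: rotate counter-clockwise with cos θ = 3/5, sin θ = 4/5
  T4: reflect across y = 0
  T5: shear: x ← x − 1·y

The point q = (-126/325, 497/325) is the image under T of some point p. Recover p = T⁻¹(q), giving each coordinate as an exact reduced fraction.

p = (0, -7/5)

T1 = [12/13 5/13 0; -5/13 12/13 0; 0 0 1]
T2·T1 = [12/13 5/13 0; 7/13 17/13 0; 0 0 1]
T3·…·T1 = [8/65 -53/65 0; 69/65 71/65 0; 0 0 1]
T4·…·T1 = [8/65 -53/65 0; -69/65 -71/65 0; 0 0 1]
T5·…·T1 = [77/65 18/65 0; -69/65 -71/65 0; 0 0 1]
det M = -1; M⁻¹ = [71/65 18/65 0; -69/65 -77/65 0; 0 0 1]
M⁻¹ · (-126/325, 497/325)ᵀ = (0, -7/5)ᵀ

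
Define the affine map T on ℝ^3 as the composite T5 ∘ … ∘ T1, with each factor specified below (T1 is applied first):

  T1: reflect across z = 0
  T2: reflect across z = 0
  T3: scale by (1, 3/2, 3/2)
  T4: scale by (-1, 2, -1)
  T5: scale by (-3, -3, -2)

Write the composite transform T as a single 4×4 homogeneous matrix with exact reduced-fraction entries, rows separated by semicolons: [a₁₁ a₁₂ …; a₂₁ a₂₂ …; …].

T = [3 0 0 0; 0 -9 0 0; 0 0 3 0; 0 0 0 1]

T1 = [1 0 0 0; 0 1 0 0; 0 0 -1 0; 0 0 0 1]
T2·T1 = [1 0 0 0; 0 1 0 0; 0 0 1 0; 0 0 0 1]
T3·…·T1 = [1 0 0 0; 0 3/2 0 0; 0 0 3/2 0; 0 0 0 1]
T4·…·T1 = [-1 0 0 0; 0 3 0 0; 0 0 -3/2 0; 0 0 0 1]
T5·…·T1 = [3 0 0 0; 0 -9 0 0; 0 0 3 0; 0 0 0 1]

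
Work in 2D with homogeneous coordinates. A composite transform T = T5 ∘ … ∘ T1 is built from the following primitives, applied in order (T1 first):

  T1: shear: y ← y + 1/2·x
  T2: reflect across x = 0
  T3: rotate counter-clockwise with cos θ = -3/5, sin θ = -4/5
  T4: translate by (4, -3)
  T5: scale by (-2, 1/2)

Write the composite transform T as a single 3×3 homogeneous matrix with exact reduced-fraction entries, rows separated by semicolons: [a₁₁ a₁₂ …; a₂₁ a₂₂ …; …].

T1 = [1 0 0; 1/2 1 0; 0 0 1]
T2·T1 = [-1 0 0; 1/2 1 0; 0 0 1]
T3·…·T1 = [1 4/5 0; 1/2 -3/5 0; 0 0 1]
T4·…·T1 = [1 4/5 4; 1/2 -3/5 -3; 0 0 1]
T5·…·T1 = [-2 -8/5 -8; 1/4 -3/10 -3/2; 0 0 1]

T = [-2 -8/5 -8; 1/4 -3/10 -3/2; 0 0 1]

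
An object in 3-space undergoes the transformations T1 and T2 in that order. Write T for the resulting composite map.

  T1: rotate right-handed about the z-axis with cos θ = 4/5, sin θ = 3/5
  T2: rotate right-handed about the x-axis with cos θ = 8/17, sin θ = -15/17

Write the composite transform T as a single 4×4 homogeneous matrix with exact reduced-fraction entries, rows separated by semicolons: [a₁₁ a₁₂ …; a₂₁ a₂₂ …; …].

T = [4/5 -3/5 0 0; 24/85 32/85 15/17 0; -9/17 -12/17 8/17 0; 0 0 0 1]

T1 = [4/5 -3/5 0 0; 3/5 4/5 0 0; 0 0 1 0; 0 0 0 1]
T2·T1 = [4/5 -3/5 0 0; 24/85 32/85 15/17 0; -9/17 -12/17 8/17 0; 0 0 0 1]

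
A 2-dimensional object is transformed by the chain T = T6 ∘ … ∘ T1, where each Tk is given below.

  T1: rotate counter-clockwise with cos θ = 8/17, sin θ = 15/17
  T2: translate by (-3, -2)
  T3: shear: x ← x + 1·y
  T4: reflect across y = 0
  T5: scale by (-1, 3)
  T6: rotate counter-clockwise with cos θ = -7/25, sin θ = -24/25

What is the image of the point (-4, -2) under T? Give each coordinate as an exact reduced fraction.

T(p) = (6779/425, -366/25)

T1 rotate counter-clockwise with cos θ = 8/17, sin θ = 15/17: (-4, -2) → (-2/17, -76/17)
T2 translate by (-3, -2): (-2/17, -76/17) → (-53/17, -110/17)
T3 shear: x ← x + 1·y: (-53/17, -110/17) → (-163/17, -110/17)
T4 reflect across y = 0: (-163/17, -110/17) → (-163/17, 110/17)
T5 scale by (-1, 3): (-163/17, 110/17) → (163/17, 330/17)
T6 rotate counter-clockwise with cos θ = -7/25, sin θ = -24/25: (163/17, 330/17) → (6779/425, -366/25)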